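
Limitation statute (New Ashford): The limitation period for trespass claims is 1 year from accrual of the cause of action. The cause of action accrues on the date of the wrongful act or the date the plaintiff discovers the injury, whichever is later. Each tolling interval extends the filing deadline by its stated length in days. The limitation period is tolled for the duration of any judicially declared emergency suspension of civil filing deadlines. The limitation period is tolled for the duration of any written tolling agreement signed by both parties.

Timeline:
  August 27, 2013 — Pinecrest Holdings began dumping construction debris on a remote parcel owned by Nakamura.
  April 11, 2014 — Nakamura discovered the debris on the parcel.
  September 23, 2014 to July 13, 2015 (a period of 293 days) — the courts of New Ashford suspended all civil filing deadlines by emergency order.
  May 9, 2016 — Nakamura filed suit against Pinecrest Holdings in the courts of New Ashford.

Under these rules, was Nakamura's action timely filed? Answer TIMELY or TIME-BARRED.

The claim accrued on April 11, 2014 — the later of the August 27, 2013 act and the April 11, 2014 discovery.
1 year from April 11, 2014 is April 11, 2015.
Because the emergency suspension of filing deadlines ran from September 23, 2014 to July 13, 2015, the deadline is extended by 293 days to January 29, 2016.
Nakamura filed on May 9, 2016, after the January 29, 2016 deadline, so the action is time-barred.

TIME-BARRED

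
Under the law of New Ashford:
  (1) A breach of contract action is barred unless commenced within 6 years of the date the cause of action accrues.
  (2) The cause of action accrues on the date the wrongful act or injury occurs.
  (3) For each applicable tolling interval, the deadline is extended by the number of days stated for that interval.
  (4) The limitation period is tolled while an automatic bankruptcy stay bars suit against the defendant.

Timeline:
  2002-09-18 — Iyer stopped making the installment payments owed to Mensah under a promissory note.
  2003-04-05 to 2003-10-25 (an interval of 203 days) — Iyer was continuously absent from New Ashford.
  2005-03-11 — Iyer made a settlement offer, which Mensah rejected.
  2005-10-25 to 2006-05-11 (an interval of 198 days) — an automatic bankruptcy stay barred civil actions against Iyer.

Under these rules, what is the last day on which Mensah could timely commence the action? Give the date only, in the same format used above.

2009-04-04

The claim accrued on 2002-09-18, when the wrongful act occurred.
The untolled deadline — 6 years after 2002-09-18 — is 2008-09-18.
The period was tolled for 198 days by the automatic bankruptcy stay (2005-10-25 to 2006-05-11), pushing the deadline to 2009-04-04.
No stated provision tolls the period for the defendant's absence, so the interval from 2003-04-05 to 2003-10-25 has no effect on the deadline.
Nothing else in the chronology tolls or restarts the period.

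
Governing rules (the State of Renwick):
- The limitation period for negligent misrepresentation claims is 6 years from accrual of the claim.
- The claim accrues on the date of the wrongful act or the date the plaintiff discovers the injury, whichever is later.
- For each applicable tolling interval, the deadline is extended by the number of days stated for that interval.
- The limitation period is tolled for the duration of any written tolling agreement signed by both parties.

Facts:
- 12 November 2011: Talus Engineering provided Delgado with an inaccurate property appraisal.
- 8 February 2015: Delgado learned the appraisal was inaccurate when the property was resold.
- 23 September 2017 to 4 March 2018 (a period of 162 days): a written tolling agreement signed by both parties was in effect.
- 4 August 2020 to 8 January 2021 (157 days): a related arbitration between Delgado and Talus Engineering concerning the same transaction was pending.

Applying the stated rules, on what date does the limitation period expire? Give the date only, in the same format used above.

20 July 2021

The claim accrued on 8 February 2015 — the later of the 12 November 2011 act and the 8 February 2015 discovery.
The untolled deadline — 6 years after 8 February 2015 — is 8 February 2021.
Because the written tolling agreement ran from 23 September 2017 to 4 March 2018, the deadline is extended by 162 days to 20 July 2021.
The pending related arbitration from 4 August 2020 to 8 January 2021 does not toll the period, because no stated rule makes a pending arbitration a tolling event.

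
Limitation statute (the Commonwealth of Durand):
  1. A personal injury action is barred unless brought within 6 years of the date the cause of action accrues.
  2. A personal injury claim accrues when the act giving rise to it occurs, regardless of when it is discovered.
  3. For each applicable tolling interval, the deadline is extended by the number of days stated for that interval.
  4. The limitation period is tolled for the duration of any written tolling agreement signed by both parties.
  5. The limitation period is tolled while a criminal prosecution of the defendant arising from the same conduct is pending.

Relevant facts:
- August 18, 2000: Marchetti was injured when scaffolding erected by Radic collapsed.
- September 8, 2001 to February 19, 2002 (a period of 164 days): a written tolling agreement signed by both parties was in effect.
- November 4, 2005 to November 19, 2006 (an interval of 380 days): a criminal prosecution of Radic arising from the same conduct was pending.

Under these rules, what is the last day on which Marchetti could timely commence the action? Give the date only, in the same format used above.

February 13, 2008

The claim accrued on August 18, 2000, when the wrongful act occurred.
6 years from August 18, 2000 is August 18, 2006.
Because the written tolling agreement ran from September 8, 2001 to February 19, 2002, the deadline is extended by 164 days to January 29, 2007.
The pending criminal prosecution from November 4, 2005 to November 19, 2006 tolled the period for 380 days, extending the deadline to February 13, 2008.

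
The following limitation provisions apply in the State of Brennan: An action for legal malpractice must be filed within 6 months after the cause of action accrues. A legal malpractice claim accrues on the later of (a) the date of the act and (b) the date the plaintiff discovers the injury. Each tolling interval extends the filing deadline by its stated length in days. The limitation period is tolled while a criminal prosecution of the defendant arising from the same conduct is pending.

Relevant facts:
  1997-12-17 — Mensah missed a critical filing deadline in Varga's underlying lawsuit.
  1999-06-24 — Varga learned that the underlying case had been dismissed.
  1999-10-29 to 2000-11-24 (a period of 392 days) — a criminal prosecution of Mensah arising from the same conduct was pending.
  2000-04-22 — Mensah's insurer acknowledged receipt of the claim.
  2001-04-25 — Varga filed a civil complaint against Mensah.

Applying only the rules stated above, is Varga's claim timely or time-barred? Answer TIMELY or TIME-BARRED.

TIME-BARRED

Taking the later of the act (1997-12-17) and discovery (1999-06-24), the claim accrued on 1999-06-24.
6 months from 1999-06-24 is 1999-12-24.
Because the pending criminal prosecution ran from 1999-10-29 to 2000-11-24, the deadline is extended by 392 days to 2001-01-19.
None of the other events listed affects the running of the period under the stated rules.
The 2001-04-25 filing falls after the 2001-01-19 deadline; the claim is time-barred.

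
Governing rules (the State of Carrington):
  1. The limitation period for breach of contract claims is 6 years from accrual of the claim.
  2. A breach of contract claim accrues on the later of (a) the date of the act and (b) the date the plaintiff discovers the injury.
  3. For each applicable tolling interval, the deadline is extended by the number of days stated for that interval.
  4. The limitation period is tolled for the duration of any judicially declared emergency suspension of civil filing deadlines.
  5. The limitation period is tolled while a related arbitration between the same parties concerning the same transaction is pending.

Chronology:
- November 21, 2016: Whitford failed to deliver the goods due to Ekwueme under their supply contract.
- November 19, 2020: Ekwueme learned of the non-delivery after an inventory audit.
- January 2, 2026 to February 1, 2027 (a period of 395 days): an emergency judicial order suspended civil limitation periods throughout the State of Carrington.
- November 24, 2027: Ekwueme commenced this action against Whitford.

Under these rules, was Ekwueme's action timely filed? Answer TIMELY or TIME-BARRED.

Because discovery on November 19, 2020 post-dates the November 21, 2016 act, accrual under the later-of rule falls on November 19, 2020.
6 years from November 19, 2020 is November 19, 2026.
The period was tolled for 395 days by the emergency suspension of filing deadlines (January 2, 2026 to February 1, 2027), pushing the deadline to December 19, 2027.
Filing on November 24, 2027 beat the December 19, 2027 deadline — the action is timely.

TIMELY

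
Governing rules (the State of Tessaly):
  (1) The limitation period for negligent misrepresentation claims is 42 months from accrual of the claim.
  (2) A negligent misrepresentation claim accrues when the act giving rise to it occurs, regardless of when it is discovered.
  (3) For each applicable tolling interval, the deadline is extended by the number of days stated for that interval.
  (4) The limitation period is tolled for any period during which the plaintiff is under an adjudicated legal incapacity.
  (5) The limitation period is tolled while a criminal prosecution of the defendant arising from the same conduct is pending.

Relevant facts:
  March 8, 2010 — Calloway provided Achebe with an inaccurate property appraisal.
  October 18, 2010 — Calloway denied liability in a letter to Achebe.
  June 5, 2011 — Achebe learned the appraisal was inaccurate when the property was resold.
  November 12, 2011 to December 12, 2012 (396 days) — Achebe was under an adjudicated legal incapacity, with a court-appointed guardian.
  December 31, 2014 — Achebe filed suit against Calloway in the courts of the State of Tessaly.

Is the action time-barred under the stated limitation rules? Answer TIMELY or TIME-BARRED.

Accrual is governed by the date of the act, so the period began to run on March 8, 2010; the later discovery on June 5, 2011 is irrelevant under the stated rule.
The untolled deadline — 42 months after March 8, 2010 — is September 8, 2013.
Because the plaintiff's legal incapacity ran from November 12, 2011 to December 12, 2012, the deadline is extended by 396 days to October 9, 2014.
None of the other events listed affects the running of the period under the stated rules.
Filing on December 31, 2014 missed the October 9, 2014 deadline — the action is time-barred.

TIME-BARRED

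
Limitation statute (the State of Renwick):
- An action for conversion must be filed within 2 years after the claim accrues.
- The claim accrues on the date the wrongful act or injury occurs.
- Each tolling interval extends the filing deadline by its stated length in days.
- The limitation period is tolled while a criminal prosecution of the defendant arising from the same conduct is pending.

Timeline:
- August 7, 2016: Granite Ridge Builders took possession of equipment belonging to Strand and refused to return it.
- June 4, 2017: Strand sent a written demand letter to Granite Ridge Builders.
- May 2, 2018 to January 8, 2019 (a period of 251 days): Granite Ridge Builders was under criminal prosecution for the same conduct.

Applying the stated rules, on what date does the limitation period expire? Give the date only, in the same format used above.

April 15, 2019

The claim accrued on August 7, 2016, when the wrongful act occurred.
Adding the 2 years base period to August 7, 2016 gives a deadline of August 7, 2018, before any tolling.
The period was tolled for 251 days by the pending criminal prosecution (May 2, 2018 to January 8, 2019), pushing the deadline to April 15, 2019.
None of the other events listed affects the running of the period under the stated rules.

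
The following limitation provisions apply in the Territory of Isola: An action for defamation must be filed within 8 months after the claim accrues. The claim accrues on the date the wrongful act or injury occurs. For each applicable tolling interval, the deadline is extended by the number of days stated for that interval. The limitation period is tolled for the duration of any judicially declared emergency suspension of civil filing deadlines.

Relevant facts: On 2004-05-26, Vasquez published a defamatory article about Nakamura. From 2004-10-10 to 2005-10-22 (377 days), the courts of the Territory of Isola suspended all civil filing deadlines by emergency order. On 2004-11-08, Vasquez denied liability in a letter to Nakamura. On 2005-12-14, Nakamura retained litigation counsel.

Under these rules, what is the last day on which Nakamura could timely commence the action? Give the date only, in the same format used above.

The limitation period began to run on 2004-05-26.
Adding the 8 months base period to 2004-05-26 gives a deadline of 2005-01-26, before any tolling.
The period was tolled for 377 days by the emergency suspension of filing deadlines (2004-10-10 to 2005-10-22), pushing the deadline to 2006-02-07.
Nothing else in the chronology tolls or restarts the period.

2006-02-07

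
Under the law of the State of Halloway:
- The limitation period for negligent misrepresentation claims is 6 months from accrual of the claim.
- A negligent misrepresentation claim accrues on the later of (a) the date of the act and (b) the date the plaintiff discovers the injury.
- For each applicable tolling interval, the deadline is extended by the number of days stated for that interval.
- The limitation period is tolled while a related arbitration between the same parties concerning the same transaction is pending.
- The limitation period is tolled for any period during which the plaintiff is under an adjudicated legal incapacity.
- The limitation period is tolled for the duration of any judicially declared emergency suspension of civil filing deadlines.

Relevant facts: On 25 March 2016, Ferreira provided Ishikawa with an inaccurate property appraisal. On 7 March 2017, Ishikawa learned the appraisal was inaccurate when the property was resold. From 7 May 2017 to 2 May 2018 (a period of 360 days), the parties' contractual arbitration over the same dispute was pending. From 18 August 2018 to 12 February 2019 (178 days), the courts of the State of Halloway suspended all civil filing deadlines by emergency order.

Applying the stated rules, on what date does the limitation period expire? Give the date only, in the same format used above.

27 February 2019

Taking the later of the act (25 March 2016) and discovery (7 March 2017), the claim accrued on 7 March 2017.
Adding the 6 months base period to 7 March 2017 gives a deadline of 7 September 2017, before any tolling.
The period was tolled for 360 days by the pending related arbitration (7 May 2017 to 2 May 2018), pushing the deadline to 2 September 2018.
The period was tolled for 178 days by the emergency suspension of filing deadlines (18 August 2018 to 12 February 2019), pushing the deadline to 27 February 2019.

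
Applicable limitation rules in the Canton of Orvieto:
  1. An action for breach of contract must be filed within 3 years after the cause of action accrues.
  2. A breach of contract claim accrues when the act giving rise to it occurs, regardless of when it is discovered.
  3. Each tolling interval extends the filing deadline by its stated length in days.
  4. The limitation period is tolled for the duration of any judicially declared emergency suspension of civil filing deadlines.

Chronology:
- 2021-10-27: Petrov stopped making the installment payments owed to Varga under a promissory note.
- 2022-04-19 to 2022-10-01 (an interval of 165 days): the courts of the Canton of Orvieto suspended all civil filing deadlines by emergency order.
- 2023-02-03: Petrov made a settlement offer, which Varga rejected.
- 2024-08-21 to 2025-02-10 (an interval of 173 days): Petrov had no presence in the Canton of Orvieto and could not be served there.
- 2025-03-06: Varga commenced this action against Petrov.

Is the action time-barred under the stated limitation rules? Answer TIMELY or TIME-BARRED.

TIMELY

The claim accrued on 2021-10-27, when the wrongful act occurred.
The untolled deadline — 3 years after 2021-10-27 — is 2024-10-27.
The period was tolled for 165 days by the emergency suspension of filing deadlines (2022-04-19 to 2022-10-01), pushing the deadline to 2025-04-10.
The defendant's absence from the jurisdiction from 2024-08-21 to 2025-02-10 does not toll the period, because no stated rule makes the defendant's absence a tolling event.
The other events in the timeline have no effect on the limitation period under the stated rules.
The 2025-03-06 filing precedes the 2025-04-10 deadline; the claim is timely.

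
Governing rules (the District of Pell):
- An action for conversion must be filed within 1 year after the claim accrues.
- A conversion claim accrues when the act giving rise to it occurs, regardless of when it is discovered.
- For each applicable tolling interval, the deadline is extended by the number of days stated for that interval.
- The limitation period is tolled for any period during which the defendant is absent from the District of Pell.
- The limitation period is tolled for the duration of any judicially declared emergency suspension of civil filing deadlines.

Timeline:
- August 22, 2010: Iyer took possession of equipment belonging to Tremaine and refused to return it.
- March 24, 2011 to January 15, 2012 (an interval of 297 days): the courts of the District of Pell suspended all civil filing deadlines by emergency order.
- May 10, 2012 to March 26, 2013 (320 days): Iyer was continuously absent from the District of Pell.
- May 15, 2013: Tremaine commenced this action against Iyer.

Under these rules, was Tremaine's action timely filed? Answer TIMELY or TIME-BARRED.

The claim accrued on August 22, 2010, when the wrongful act occurred.
Adding the 1 year base period to August 22, 2010 gives a deadline of August 22, 2011, before any tolling.
The emergency suspension of filing deadlines from March 24, 2011 to January 15, 2012 tolled the period for 297 days, extending the deadline to June 14, 2012.
Because the defendant's absence from the jurisdiction ran from May 10, 2012 to March 26, 2013, the deadline is extended by 320 days to April 30, 2013.
Tremaine filed on May 15, 2013, after the April 30, 2013 deadline, so the action is time-barred.

TIME-BARRED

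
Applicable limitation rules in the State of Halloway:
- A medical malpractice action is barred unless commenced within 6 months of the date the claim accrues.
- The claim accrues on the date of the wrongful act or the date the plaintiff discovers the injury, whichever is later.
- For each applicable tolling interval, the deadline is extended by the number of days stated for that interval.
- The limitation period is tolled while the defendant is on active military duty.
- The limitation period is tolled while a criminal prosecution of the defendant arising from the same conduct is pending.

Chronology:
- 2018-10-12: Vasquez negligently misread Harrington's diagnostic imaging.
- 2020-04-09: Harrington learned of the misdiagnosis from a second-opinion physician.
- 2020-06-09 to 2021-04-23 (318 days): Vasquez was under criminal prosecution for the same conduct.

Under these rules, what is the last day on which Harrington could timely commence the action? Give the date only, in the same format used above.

2021-08-23

Taking the later of the act (2018-10-12) and discovery (2020-04-09), the claim accrued on 2020-04-09.
6 months from 2020-04-09 is 2020-10-09.
Because the pending criminal prosecution ran from 2020-06-09 to 2021-04-23, the deadline is extended by 318 days to 2021-08-23.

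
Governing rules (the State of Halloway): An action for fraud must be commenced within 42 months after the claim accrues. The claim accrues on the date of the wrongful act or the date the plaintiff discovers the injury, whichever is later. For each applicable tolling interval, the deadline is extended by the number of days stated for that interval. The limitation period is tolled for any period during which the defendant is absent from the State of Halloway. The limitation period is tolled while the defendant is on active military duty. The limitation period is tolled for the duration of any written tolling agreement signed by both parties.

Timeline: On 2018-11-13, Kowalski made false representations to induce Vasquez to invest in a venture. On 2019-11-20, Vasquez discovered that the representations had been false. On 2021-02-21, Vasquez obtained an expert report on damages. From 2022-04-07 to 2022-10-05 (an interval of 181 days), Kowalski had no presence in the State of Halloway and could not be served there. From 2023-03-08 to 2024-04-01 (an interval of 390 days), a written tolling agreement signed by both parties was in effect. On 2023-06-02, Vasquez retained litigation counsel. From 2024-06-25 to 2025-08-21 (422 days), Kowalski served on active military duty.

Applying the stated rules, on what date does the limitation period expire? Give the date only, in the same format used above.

2026-02-06

Because discovery on 2019-11-20 post-dates the 2018-11-13 act, accrual under the later-of rule falls on 2019-11-20.
The untolled deadline — 42 months after 2019-11-20 — is 2023-05-20.
The period was tolled for 181 days by the defendant's absence from the jurisdiction (2022-04-07 to 2022-10-05), pushing the deadline to 2023-11-17.
The written tolling agreement from 2023-03-08 to 2024-04-01 tolled the period for 390 days, extending the deadline to 2024-12-11.
The period was tolled for 422 days by the defendant's active military service (2024-06-25 to 2025-08-21), pushing the deadline to 2026-02-06.
None of the other events listed affects the running of the period under the stated rules.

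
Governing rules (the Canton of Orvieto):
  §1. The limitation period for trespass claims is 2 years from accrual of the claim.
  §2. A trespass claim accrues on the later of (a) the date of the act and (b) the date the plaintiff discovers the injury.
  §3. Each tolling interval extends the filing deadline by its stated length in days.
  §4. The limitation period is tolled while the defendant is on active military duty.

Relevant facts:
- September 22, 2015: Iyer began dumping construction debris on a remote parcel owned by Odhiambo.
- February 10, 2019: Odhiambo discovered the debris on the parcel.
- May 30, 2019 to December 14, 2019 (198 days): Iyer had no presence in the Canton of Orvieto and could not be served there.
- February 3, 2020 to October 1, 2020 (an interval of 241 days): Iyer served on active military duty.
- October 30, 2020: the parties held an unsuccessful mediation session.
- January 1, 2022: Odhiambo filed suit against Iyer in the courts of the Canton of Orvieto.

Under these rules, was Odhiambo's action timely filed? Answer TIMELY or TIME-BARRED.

Taking the later of the act (September 22, 2015) and discovery (February 10, 2019), the claim accrued on February 10, 2019.
The untolled deadline — 2 years after February 10, 2019 — is February 10, 2021.
Because the defendant's active military service ran from February 3, 2020 to October 1, 2020, the deadline is extended by 241 days to October 9, 2021.
No stated provision tolls the period for the defendant's absence, so the interval from May 30, 2019 to December 14, 2019 has no effect on the deadline.
The other events in the timeline have no effect on the limitation period under the stated rules.
The January 1, 2022 filing falls after the October 9, 2021 deadline; the claim is time-barred.

TIME-BARRED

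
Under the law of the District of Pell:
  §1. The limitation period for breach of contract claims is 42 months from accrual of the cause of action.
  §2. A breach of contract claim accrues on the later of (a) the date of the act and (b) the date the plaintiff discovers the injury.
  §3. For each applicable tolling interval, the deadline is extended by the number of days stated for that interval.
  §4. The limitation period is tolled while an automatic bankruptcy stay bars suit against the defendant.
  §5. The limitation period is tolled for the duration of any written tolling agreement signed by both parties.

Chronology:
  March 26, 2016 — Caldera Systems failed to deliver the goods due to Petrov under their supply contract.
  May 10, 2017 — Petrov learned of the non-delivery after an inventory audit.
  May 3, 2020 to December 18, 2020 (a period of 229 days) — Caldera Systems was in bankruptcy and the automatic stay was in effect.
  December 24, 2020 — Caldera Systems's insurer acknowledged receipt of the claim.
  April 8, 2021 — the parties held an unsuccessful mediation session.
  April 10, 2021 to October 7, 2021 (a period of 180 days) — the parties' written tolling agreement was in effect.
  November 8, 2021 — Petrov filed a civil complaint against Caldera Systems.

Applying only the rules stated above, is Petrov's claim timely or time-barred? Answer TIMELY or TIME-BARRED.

TIMELY

Because discovery on May 10, 2017 post-dates the March 26, 2016 act, accrual under the later-of rule falls on May 10, 2017.
The untolled deadline — 42 months after May 10, 2017 — is November 10, 2020.
The period was tolled for 229 days by the automatic bankruptcy stay (May 3, 2020 to December 18, 2020), pushing the deadline to June 27, 2021.
The written tolling agreement from April 10, 2021 to October 7, 2021 tolled the period for 180 days, extending the deadline to December 24, 2021.
The other events in the timeline have no effect on the limitation period under the stated rules.
Petrov filed on November 8, 2021, before the December 24, 2021 deadline, so the action is timely.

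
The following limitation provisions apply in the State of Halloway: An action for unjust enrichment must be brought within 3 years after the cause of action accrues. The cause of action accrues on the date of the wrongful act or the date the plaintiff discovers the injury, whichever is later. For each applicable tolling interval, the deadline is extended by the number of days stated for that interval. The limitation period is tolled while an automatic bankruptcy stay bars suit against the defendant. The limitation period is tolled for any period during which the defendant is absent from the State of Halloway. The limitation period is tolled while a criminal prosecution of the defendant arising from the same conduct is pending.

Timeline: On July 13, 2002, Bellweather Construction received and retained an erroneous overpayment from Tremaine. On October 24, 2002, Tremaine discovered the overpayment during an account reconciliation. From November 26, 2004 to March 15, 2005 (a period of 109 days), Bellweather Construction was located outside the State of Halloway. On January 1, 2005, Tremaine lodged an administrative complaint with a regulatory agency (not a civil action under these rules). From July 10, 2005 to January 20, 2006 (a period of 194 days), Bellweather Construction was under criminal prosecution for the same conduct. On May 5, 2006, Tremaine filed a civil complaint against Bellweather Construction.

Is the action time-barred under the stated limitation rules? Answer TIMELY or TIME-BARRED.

TIMELY

Taking the later of the act (July 13, 2002) and discovery (October 24, 2002), the claim accrued on October 24, 2002.
3 years from October 24, 2002 is October 24, 2005.
Because the defendant's absence from the jurisdiction ran from November 26, 2004 to March 15, 2005, the deadline is extended by 109 days to February 10, 2006.
The pending criminal prosecution from July 10, 2005 to January 20, 2006 tolled the period for 194 days, extending the deadline to August 23, 2006.
Nothing else in the chronology tolls or restarts the period.
The May 5, 2006 filing precedes the August 23, 2006 deadline; the claim is timely.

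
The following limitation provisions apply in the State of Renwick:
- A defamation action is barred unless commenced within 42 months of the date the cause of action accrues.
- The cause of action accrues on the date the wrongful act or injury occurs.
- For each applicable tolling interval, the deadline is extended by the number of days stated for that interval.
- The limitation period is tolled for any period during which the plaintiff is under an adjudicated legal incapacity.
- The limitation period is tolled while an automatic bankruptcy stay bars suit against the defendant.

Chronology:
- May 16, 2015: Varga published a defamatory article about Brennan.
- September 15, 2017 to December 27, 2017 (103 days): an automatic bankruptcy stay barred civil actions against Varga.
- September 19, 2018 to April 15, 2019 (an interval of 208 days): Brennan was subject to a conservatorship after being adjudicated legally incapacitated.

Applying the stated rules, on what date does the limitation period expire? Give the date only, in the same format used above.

September 23, 2019

The cause of action accrued on May 16, 2015, the date of the act.
42 months from May 16, 2015 is November 16, 2018.
The period was tolled for 103 days by the automatic bankruptcy stay (September 15, 2017 to December 27, 2017), pushing the deadline to February 27, 2019.
The plaintiff's legal incapacity from September 19, 2018 to April 15, 2019 tolled the period for 208 days, extending the deadline to September 23, 2019.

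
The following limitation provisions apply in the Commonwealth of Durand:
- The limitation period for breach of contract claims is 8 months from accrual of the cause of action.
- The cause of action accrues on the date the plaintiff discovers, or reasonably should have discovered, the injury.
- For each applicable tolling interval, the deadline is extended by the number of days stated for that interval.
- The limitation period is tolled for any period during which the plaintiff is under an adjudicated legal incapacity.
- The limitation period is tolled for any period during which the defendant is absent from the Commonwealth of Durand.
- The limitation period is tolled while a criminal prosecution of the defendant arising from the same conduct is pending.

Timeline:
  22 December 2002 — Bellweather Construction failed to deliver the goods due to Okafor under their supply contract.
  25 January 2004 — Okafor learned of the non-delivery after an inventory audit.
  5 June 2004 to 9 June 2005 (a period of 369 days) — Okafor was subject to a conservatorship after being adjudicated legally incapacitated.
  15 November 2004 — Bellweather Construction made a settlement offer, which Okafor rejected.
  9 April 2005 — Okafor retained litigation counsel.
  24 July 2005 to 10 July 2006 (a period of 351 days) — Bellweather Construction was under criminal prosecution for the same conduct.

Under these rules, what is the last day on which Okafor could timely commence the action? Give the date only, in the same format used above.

15 September 2006

Accrual is tied to discovery, so the period began on 25 January 2004 rather than on 22 December 2002 when the act occurred.
Adding the 8 months base period to 25 January 2004 gives a deadline of 25 September 2004, before any tolling.
The plaintiff's legal incapacity from 5 June 2004 to 9 June 2005 tolled the period for 369 days, extending the deadline to 29 September 2005.
The pending criminal prosecution from 24 July 2005 to 10 July 2006 tolled the period for 351 days, extending the deadline to 15 September 2006.
Nothing else in the chronology tolls or restarts the period.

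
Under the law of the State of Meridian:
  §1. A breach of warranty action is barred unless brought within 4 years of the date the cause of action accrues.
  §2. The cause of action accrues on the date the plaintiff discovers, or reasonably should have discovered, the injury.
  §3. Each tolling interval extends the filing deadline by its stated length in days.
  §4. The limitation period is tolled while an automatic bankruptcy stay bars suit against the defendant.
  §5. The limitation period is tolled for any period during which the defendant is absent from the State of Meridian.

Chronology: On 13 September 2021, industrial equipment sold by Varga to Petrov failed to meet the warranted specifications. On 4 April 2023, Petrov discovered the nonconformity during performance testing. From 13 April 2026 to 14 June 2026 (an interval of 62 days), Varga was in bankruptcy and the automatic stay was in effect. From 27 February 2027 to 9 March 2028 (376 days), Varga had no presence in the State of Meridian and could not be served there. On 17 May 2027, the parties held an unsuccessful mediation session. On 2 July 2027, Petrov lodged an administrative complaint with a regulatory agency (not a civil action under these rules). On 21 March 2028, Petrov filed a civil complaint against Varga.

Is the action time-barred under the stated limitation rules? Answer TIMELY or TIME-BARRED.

TIMELY

The claim did not accrue until Petrov discovered the injury on 4 April 2023; the 13 September 2021 act date does not start the clock under the stated rule.
4 years from 4 April 2023 is 4 April 2027.
The automatic bankruptcy stay from 13 April 2026 to 14 June 2026 tolled the period for 62 days, extending the deadline to 5 June 2027.
The period was tolled for 376 days by the defendant's absence from the jurisdiction (27 February 2027 to 9 March 2028), pushing the deadline to 15 June 2028.
None of the other events listed affects the running of the period under the stated rules.
The 21 March 2028 filing precedes the 15 June 2028 deadline; the claim is timely.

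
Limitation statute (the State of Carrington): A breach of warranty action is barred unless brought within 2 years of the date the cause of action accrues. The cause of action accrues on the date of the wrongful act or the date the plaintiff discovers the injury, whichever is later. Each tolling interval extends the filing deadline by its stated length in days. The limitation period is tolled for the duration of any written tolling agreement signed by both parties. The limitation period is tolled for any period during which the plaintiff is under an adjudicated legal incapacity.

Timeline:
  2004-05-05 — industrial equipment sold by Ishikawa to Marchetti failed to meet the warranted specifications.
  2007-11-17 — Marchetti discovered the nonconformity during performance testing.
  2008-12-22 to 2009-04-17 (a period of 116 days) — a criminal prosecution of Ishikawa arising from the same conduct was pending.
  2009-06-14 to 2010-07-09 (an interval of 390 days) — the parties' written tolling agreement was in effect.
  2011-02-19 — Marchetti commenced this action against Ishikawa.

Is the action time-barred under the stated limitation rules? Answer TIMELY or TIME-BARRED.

TIME-BARRED

Taking the later of the act (2004-05-05) and discovery (2007-11-17), the claim accrued on 2007-11-17.
The untolled deadline — 2 years after 2007-11-17 — is 2009-11-17.
The period was tolled for 390 days by the written tolling agreement (2009-06-14 to 2010-07-09), pushing the deadline to 2010-12-12.
Although a criminal prosecution ran from 2008-12-22 to 2009-04-17, the stated rules do not make that a tolling event, so it is disregarded.
Marchetti filed on 2011-02-19, after the 2010-12-12 deadline, so the action is time-barred.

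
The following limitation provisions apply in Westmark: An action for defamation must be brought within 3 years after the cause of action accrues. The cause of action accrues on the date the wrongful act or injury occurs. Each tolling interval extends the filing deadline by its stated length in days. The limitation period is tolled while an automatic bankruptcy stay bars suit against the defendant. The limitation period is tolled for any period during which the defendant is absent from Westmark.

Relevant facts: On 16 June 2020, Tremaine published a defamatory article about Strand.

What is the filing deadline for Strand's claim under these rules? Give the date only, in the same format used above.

16 June 2023

The claim accrued on 16 June 2020, when the wrongful act occurred.
The untolled deadline — 3 years after 16 June 2020 — is 16 June 2023.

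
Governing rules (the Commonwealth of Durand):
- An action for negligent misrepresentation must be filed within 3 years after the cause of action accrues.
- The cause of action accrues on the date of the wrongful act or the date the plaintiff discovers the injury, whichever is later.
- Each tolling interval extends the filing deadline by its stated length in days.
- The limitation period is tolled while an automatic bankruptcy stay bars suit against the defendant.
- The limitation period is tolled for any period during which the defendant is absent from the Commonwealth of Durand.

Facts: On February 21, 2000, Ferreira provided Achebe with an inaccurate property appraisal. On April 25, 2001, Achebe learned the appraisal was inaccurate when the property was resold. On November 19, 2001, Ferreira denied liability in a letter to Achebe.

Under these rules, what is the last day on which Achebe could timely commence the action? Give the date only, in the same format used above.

Because discovery on April 25, 2001 post-dates the February 21, 2000 act, accrual under the later-of rule falls on April 25, 2001.
3 years from April 25, 2001 is April 25, 2004.
The other events in the timeline have no effect on the limitation period under the stated rules.

April 25, 2004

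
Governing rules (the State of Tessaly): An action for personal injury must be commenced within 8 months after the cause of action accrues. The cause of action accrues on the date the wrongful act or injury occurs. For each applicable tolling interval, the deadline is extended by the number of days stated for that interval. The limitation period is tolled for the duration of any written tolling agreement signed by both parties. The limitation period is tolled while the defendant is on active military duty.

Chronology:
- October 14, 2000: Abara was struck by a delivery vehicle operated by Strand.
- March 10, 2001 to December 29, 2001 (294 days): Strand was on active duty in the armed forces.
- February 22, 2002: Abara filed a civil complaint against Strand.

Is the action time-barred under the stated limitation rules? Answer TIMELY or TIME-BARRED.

The limitation period began to run on October 14, 2000.
8 months from October 14, 2000 is June 14, 2001.
The defendant's active military service from March 10, 2001 to December 29, 2001 tolled the period for 294 days, extending the deadline to April 4, 2002.
Abara filed on February 22, 2002, before the April 4, 2002 deadline, so the action is timely.

TIMELY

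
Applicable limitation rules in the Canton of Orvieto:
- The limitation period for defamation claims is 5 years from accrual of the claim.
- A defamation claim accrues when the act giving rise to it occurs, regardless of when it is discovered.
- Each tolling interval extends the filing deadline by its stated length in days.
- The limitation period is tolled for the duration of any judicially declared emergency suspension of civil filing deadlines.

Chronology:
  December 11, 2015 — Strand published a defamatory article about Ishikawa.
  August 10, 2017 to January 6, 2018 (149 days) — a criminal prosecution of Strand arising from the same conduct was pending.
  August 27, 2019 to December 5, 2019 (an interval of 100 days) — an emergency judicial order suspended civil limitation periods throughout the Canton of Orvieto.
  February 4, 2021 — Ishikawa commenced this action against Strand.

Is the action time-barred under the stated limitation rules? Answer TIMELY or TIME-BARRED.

The claim accrued on December 11, 2015, the date of the act.
5 years from December 11, 2015 is December 11, 2020.
The emergency suspension of filing deadlines from August 27, 2019 to December 5, 2019 tolled the period for 100 days, extending the deadline to March 21, 2021.
The pending criminal prosecution from August 10, 2017 to January 6, 2018 does not toll the period, because no stated rule makes a criminal prosecution a tolling event.
Ishikawa filed on February 4, 2021, before the March 21, 2021 deadline, so the action is timely.

TIMELY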